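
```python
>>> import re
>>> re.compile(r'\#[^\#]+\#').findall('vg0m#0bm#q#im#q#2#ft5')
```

['#0bm#', '#im#', '#2#']

Walking the string: at [4:9] → '#0bm#'; at [10:14] → '#im#'; at [15:18] → '#2#'.
No capturing groups, so `findall` returns the 3 full match strings.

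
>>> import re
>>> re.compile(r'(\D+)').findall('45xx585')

['xx']

Pattern: one or more of a non-digit (captured).
Walking the string: at [2:4] match 'xx', group 1 = 'xx'.
Because there's exactly one group, `findall` drops the full match and keeps group 1 from the one hit.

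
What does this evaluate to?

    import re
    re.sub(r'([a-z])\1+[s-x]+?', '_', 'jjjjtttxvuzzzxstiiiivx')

After group 1 captures some text, `\1` only succeeds where that same text appears again.
Matches: at [0:5] → 'jjjjt'; at [5:8] → 'ttx'; at [10:14] → 'zzzx'; at [16:21] → 'iiiiv'.
`sub` substitutes '_' at each match site.

'__vu_st_x'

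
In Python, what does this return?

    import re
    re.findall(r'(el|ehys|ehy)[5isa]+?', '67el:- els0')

['el']

Because there's exactly one group, `findall` drops the full match and keeps group 1 from the one hit.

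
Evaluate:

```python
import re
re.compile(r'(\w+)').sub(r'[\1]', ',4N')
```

',[4N]'

This matches one or more of a word character (captured).
Matches: at [1:3] → '4N'.
The replacement refers to a captured group, so each match is rewritten using its own captured text.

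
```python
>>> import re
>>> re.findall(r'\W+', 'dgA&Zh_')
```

['&']

`findall` yields the raw match text (1 of them) because the pattern has no groups.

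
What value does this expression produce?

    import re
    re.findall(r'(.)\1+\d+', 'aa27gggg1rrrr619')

['a', 'g', 'r']

A backreference is literal: `\1` must see the identical characters the first group matched.
Walking the string: at [0:4] match 'aa27', group 1 = 'a'; at [4:9] match 'gggg1', group 1 = 'g'; at [9:16] match 'rrrr619', group 1 = 'r'.
`findall` collects group 1 from each match (3 total).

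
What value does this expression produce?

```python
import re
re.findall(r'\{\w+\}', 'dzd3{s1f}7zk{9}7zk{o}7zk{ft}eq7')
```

Matches: at [4:9] → '{s1f}'; at [12:15] → '{9}'; at [18:21] → '{o}'; at [24:28] → '{ft}'.
No capturing groups, so `findall` returns the 4 full match strings.

['{s1f}', '{9}', '{o}', '{ft}']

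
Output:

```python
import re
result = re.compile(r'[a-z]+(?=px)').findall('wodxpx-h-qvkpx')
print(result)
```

['wodx', 'qvk']

The lookaround is zero-width — it requires the adjacent text to match without consuming it, so the asserted text isn't part of the match.
No capturing groups, so `findall` returns the 2 full match strings.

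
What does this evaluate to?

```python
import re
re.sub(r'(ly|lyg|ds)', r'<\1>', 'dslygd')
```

'<ds><ly>gd'

Alternation tries branches left to right and keeps the first one that lets the overall match succeed at that position.
Each match is replaced using the text its own group 1 captured.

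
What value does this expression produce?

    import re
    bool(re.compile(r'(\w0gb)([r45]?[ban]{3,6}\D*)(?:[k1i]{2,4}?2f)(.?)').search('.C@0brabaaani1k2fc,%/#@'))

This matches a word character, then the literal '0gb' (captured); then optionally one of [r45], then 3 to 6 of one of [ban], then zero or more of a non-digit (captured); then 2 to 4 of one of [k1i] (lazy), then the literal '2f' (non-capturing group); then optionally any character (captured).
`search` walks the string left to right and returns the first match it finds.
Here no position works, so the call returns None, and `bool(None)` is False.

False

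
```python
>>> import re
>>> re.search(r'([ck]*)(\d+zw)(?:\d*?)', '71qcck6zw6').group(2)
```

'6zw'

This matches zero or more of one of [ck] (captured); then one or more of a digit, then the literal 'zw' (captured); then zero or more of a digit (lazy) (non-capturing group).
With the lazy modifier that quantifier settles for the fewest repetitions that let the rest of the pattern succeed (the atoms after it are unaffected and can still be greedy).
Unlike `match`, `search` isn't anchored — it looks for the pattern anywhere in the string.
The match spans [3:9] → 'cck6zw'.
Captured: group 1 = 'cck', group 2 = '6zw'.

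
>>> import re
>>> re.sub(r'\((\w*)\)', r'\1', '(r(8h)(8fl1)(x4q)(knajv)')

'(r8h8fl1x4qknajv'

Matches: at [2:6] → '(8h)'; at [6:12] → '(8fl1)'; at [12:17] → '(x4q)'; at [17:24] → '(knajv)'.
`\1` in the replacement pulls in group 1's text for each match.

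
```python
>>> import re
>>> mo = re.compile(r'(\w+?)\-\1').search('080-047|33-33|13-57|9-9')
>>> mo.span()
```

(2, 5)

After group 1 captures some text, `\1` only succeeds where that same text appears again.
The match spans [2:5] → '0-0'.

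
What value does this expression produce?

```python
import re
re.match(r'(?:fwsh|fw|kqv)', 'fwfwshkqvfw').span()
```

(0, 2)

With `match`, the pattern is implicitly anchored at the beginning.
The match spans [0:2] → 'fw'.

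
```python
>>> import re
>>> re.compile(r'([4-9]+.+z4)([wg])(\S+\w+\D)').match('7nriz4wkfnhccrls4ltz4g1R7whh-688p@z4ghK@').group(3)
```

'hK@'

This matches one or more of a character in [4-9], then one or more of any character, then the literal 'z4' (captured); then one of [wg] (captured); then one or more of a non-whitespace character, then one or more of a word character, then a non-digit (captured).
`re.match` only tries the pattern at the start of the string.
The match spans [0:40] → '7nriz4wkfnhccrls4ltz4g1R7whh-688p@z4ghK@'.
Captured: group 1 = '7nriz4wkfnhccrls4ltz4g1R7whh-688p@z4', group 2 = 'g', group 3 = 'hK@'.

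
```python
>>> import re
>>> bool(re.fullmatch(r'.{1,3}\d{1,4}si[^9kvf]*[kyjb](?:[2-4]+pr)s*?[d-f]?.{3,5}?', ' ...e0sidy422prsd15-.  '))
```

`re.fullmatch` requires the pattern to consume the entire string.
Here the pattern can't cover the whole string, so the call returns None, and `bool(None)` is False.

False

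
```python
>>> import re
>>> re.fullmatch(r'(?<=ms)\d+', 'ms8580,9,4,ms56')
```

For `fullmatch`, every character of the input must be accounted for by the pattern.
Here the pattern can't cover the whole string, so the call returns None.

None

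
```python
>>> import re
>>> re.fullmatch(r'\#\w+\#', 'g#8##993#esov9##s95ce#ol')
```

None

For `fullmatch`, every character of the input must be accounted for by the pattern.
Here there's no way to consume every character, so the call returns None.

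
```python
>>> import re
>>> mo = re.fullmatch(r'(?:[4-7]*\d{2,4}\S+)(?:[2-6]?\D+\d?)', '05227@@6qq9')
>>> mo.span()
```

For `fullmatch`, every character of the input must be accounted for by the pattern.
The match spans [0:11] → '05227@@6qq9'.

(0, 11)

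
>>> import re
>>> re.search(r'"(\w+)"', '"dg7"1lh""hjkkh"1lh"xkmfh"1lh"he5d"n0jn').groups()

('dg7',)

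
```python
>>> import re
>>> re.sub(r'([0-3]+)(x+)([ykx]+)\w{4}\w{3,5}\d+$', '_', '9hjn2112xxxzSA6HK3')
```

The pattern matches one or more of a character in [0-3] (captured); then one or more of a literal 'x' (captured); then one or more of one of [ykx] (captured); then exactly 4 of a word character, then 3 to 5 of a word character, then one or more of a digit; then anchored at the end.
Matches: at [4:18] → '2112xxxzSA6HK3'.
Every occurrence is swapped for '_'.

'9hjn_'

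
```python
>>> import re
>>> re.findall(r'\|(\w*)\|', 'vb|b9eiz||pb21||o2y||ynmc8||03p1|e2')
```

['b9eiz', 'pb21', 'o2y', 'ynmc8', '03p1']

With a single group, `findall` returns only what that group captured — 5 items.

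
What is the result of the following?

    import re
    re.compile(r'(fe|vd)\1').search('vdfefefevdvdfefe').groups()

('fe',)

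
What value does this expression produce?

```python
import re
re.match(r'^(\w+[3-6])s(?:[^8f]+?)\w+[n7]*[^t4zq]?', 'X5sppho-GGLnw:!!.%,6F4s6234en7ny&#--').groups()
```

The match spans [0:8] → 'X5sppho-'.
Captured: group 1 = 'X5'.

('X5',)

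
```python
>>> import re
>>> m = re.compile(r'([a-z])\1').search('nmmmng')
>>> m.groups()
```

('m',)

`\1` is not a pattern — it's the concrete string captured by group 1, re-applied verbatim.
`re.search` scans for the first position where the pattern succeeds.
The match spans [1:3] → 'mm'.
Captured: group 1 = 'm'.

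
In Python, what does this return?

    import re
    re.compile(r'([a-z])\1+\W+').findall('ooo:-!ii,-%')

['o', 'i']

The backreference `\1` re-matches whatever the first group consumed, character for character.
Scanning left to right: at [0:6] match 'ooo:-!', group 1 = 'o'; at [6:11] match 'ii,-%', group 1 = 'i'.
One capturing group, so `findall` returns just the captured substring from each match — 2 in all.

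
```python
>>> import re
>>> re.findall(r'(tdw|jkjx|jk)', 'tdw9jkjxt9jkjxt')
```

['tdw', 'jkjx', 'jkjx']

Alternation tries branches left to right and keeps the first one that lets the overall match succeed at that position.
Walking the string: at [0:3] match 'tdw', group 1 = 'tdw'; at [4:8] match 'jkjx', group 1 = 'jkjx'; at [10:14] match 'jkjx', group 1 = 'jkjx'.
One capturing group, so `findall` returns just the captured substring from each match — 3 in all.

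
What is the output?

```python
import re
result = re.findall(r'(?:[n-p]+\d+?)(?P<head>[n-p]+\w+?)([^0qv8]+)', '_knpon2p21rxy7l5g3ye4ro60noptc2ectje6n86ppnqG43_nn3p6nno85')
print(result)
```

[('p2', '1rxy7l5g3ye4ro6'), ('ppnq', 'G43_nn3p6nno')]

This matches one or more of a character in [n-p], then one or more of a digit (lazy) (non-capturing group); then one or more of a character in [n-p], then one or more of a word character (lazy) (captured as 'head'); then one or more of any character except [0qv8] (captured).
Scanning left to right: at [2:24] match 'npon2p21rxy7l5g3ye4ro6', groups = ('p2', '1rxy7l5g3ye4ro6'); at [37:56] match 'n86ppnqG43_nn3p6nno', groups = ('ppnq', 'G43_nn3p6nno').
Multiple groups make `findall` return tuples — one 2-tuple for each match.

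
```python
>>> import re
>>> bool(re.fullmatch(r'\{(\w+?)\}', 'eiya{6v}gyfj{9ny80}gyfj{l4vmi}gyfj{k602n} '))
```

`re.fullmatch` is like wrapping the pattern in `^…$` (in single-line mode).
Here the string isn't matched end-to-end, so the call returns None, and `bool(None)` is False.

False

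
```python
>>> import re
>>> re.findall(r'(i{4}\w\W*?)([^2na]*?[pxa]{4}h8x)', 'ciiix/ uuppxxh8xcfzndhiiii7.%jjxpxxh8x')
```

[('iiii7', '.%jjxpxxh8x')]

2 groups means the one result is a tuple of 2 captured strings — 1 here.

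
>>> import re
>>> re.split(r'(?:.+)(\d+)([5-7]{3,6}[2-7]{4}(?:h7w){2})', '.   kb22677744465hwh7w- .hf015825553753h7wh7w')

['', '2', '5553753h7wh7w', '']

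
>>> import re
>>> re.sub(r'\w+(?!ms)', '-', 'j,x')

The negative lookaround is zero-width — it rules out positions where the adjacent text would match, without consuming anything.
Matches: at [0:1] → 'j'; at [2:3] → 'x'.
`sub` substitutes '-' at each match site.

'-,-'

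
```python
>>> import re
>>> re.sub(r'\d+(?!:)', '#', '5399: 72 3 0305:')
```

`(?!…)`/`(?<!…)` only lets a position through if the neighbouring text does NOT match; no characters are consumed.
Matches: at [0:3] → '539'; at [6:8] → '72'; at [9:10] → '3'; at [11:14] → '030'.
`sub` substitutes '#' at each match site.

'#9: # # #5:'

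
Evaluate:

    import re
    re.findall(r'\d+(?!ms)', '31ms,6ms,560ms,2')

Because the assertion is negative and zero-width, positions next to the forbidden text are skipped.
Since nothing is captured, `findall` lists the 3 matched substrings directly.

['3', '56', '2']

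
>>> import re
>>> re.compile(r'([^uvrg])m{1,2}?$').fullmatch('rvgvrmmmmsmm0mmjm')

`re.fullmatch` requires the pattern to consume the entire string.
Here the string isn't matched end-to-end, so the call returns None.

None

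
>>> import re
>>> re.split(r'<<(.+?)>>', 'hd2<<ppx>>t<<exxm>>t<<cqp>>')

Lazy quantifiers expand one character at a time until the remainder of the pattern can match.
The group in the pattern means `split` returns the separators' captures alongside the pieces.

['hd2', 'ppx', 't', 'exxm', 't', 'cqp', '']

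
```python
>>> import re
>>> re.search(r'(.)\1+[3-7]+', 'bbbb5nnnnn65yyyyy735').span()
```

A backreference is literal: `\1` must see the identical characters the first group matched.
`re.search` tries every starting position until one works.
The match spans [0:5] → 'bbbb5'.
Captured: group 1 = 'b'.

(0, 5)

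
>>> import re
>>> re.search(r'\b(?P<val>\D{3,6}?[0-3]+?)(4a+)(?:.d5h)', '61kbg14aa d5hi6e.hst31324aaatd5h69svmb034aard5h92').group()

'.hst31324aaatd5h'

The match spans [16:32] → '.hst31324aaatd5h'.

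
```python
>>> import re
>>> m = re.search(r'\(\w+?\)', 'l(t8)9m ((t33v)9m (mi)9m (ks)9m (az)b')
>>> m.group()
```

'(t8)'

`re.search` scans for the first position where the pattern succeeds.
The match spans [1:5] → '(t8)'.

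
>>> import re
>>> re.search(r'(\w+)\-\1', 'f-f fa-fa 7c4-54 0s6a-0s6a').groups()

('f',)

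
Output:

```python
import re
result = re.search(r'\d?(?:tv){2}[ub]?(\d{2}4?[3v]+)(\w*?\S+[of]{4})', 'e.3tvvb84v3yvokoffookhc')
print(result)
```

None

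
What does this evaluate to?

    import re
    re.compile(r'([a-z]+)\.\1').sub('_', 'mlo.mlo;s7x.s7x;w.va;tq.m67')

A backreference is literal: `\1` must see the identical characters the first group matched.
Matches: at [0:7] → 'mlo.mlo'.
`sub` substitutes '_' at each match site.

'_;s7x.s7x;w.va;tq.m67'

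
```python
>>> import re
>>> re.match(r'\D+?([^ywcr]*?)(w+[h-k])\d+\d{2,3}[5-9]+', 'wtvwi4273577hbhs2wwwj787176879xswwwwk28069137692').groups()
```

The match spans [0:12] → 'wtvwi4273577'.
Captured: group 1 = 'tv', group 2 = 'wi'.

('tv', 'wi')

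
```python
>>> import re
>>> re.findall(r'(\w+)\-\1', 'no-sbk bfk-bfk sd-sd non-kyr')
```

`\1` is not a pattern — it's the concrete string captured by group 1, re-applied verbatim.
Scanning left to right: at [7:14] match 'bfk-bfk', group 1 = 'bfk'; at [15:20] match 'sd-sd', group 1 = 'sd'.
Because there's exactly one group, `findall` drops the full match and keeps group 1 from each hit.

['bfk', 'sd']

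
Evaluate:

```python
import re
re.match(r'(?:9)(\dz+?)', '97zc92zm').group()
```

Pattern: a literal '9' (non-capturing group); then a digit, then one or more of a literal 'z' (lazy) (captured).
With `match`, the pattern is implicitly anchored at the beginning.
The match spans [0:3] → '97z'.
Captured: group 1 = '7z'.

'97z'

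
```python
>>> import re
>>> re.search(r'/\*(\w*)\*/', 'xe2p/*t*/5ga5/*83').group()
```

`search` walks the string left to right and returns the first match it finds.
The match spans [4:9] → '/*t*/'.
Captured: group 1 = 't'.

'/*t*/'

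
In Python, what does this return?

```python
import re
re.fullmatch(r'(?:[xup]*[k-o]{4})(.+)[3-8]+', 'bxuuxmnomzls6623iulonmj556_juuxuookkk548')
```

None

This matches zero or more of one of [xup], then exactly 4 of a character in [k-o] (non-capturing group); then one or more of any character (captured); then one or more of a character in [3-8].
`re.fullmatch` requires the pattern to consume the entire string.
Here the string isn't matched end-to-end, so the call returns None.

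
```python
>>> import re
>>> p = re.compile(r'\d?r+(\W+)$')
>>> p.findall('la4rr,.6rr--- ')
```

The pattern matches optionally a digit, then one or more of the literal 'r'; then one or more of a non-word character (captured); then anchored at the end.
Scanning left to right: at [7:14] match '6rr--- ', group 1 = '--- '.
Because there's exactly one group, `findall` drops the full match and keeps group 1 from the one hit.

['--- ']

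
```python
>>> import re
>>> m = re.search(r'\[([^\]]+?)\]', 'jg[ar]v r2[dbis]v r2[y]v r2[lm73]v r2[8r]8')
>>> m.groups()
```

('ar',)

`search` walks the string left to right and returns the first match it finds.
The match spans [2:6] → '[ar]'.
Captured: group 1 = 'ar'.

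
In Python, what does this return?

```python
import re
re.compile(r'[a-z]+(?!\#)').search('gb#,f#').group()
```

'g'

A negative assertion filters positions out without eating any characters.
The match spans [0:1] → 'g'.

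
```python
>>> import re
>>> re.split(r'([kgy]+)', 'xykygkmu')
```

['x', 'ykygk', 'mu']

This matches one or more of one of [kgy] (captured).
Matches to split on: at [1:6] → 'ykygk'.
Because the pattern has a capturing group, `split` also inserts each captured text between the pieces.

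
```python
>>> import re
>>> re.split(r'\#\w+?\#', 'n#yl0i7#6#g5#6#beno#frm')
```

Matches to split on: at [1:8] → '#yl0i7#'; at [9:13] → '#g5#'; at [14:20] → '#beno#'.
The string is cut at each match, leaving 4 pieces.

['n', '6', '6', 'frm']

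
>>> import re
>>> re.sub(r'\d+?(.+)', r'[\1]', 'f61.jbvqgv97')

'f[1.jbvqgv97]'

A `+?`/`*?`/`{m,n}?` starts at its minimum and grows only as far as needed for what follows to match.
`\1` in the replacement pulls in group 1's text for each match.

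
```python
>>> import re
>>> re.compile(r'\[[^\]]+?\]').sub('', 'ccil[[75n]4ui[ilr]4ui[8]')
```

'ccil4ui4ui'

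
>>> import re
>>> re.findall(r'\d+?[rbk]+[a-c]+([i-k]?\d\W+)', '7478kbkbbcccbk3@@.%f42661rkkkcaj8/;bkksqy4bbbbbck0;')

['k3@@.%', 'j8/;', 'k0;']

This matches one or more of a digit (lazy), then one or more of one of [rbk]; then one or more of a character in [a-c]; then optionally a character in [i-k], then a digit, then one or more of a non-word character (captured).
Matches: at [0:19] match '7478kbkbbcccbk3@@.%', group 1 = 'k3@@.%'; at [20:35] match '42661rkkkcaj8/;', group 1 = 'j8/;'; at [41:51] match '4bbbbbck0;', group 1 = 'k0;'.
Because there's exactly one group, `findall` drops the full match and keeps group 1 from each hit.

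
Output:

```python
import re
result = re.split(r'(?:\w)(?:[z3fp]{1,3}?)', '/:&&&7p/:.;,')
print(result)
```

The pattern matches a word character (non-capturing group); then 1 to 3 of one of [z3fp] (lazy) (non-capturing group).
Matches to split on: at [5:7] → '7p'.
`split` removes every match and returns the 2 fragments in between.

['/:&&&', '/:.;,']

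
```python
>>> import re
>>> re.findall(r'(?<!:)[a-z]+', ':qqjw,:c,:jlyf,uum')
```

['qjw', 'lyf', 'uum']

The negative lookaround is zero-width — it rules out positions where the adjacent text would match, without consuming anything.
Walking the string: at [2:5] → 'qjw'; at [11:14] → 'lyf'; at [15:18] → 'uum'.
With no groups in the pattern, `findall` gives back each whole match — 3 here.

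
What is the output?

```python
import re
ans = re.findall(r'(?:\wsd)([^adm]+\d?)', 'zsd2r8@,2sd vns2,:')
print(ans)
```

Because there's exactly one group, `findall` drops the full match and keeps group 1 from the one hit.

['2r8@,2s']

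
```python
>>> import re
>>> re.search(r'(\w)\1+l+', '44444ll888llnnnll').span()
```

The backreference `\1` re-matches whatever the first group consumed, character for character.
The match spans [0:7] → '44444ll'.

(0, 7)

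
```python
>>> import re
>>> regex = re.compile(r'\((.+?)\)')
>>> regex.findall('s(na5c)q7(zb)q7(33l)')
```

Lazy quantifiers expand one character at a time until the remainder of the pattern can match.
Because there's exactly one group, `findall` drops the full match and keeps group 1 from each hit.

['na5c', 'zb', '33l']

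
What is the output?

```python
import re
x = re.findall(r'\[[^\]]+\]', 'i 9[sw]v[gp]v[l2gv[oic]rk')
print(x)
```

['[sw]', '[gp]', '[l2gv[oic]']

No capturing groups, so `findall` returns the 3 full match strings.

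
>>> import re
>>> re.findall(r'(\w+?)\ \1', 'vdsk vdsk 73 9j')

['vdsk']

`\1` is not a pattern — it's the concrete string captured by group 1, re-applied verbatim.
Because there's exactly one group, `findall` drops the full match and keeps group 1 from the one hit.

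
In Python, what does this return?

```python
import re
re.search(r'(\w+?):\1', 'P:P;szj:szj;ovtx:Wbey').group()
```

'P:P'

The backreference `\1` re-matches whatever the first group consumed, character for character.
`re.search` scans for the first position where the pattern succeeds.
The match spans [0:3] → 'P:P'.
Captured: group 1 = 'P'.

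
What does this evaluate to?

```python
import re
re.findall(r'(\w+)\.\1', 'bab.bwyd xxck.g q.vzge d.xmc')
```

`\1` is not a pattern — it's the concrete string captured by group 1, re-applied verbatim.
Scanning left to right: at [2:5] match 'b.b', group 1 = 'b'.
With a single group, `findall` returns only what that group captured — 1 item.

['b']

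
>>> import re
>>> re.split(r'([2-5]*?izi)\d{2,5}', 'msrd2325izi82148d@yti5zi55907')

['msrd', '2325izi', 'd@yti5zi55907']

Pattern: zero or more of a character in [2-5] (lazy), then the literal 'izi' (captured); then 2 to 5 of a digit.
Matches to split on: at [4:16] → '2325izi82148'.
`re.split` interleaves the captured-group text with the surrounding fragments.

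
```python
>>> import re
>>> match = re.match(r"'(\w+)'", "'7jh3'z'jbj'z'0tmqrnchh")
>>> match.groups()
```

The match spans [0:6] → "'7jh3'".
Captured: group 1 = '7jh3'.

('7jh3',)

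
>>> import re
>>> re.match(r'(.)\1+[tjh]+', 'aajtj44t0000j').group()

'aajtj'

`re.match` only tries the pattern at the start of the string.
The match spans [0:5] → 'aajtj'.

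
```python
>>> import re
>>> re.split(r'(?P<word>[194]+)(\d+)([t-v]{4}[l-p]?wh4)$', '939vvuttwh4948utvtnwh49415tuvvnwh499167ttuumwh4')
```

['939vvuttwh4948utvtnwh49415tuvvnwh', '4991', '67', 'ttuumwh4', '']

With a capturing group present, the delimiter's captured portion is kept in the result list.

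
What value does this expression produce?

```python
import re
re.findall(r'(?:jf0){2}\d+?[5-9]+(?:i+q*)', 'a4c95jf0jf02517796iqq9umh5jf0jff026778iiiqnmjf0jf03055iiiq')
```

['jf0jf02517796iqq', 'jf0jf03055iiiq']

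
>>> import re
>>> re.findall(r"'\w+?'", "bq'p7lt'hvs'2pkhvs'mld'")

Matches: at [2:8] → "'p7lt'"; at [11:19] → "'2pkhvs'".
Since nothing is captured, `findall` lists the 2 matched substrings directly.

["'p7lt'", "'2pkhvs'"]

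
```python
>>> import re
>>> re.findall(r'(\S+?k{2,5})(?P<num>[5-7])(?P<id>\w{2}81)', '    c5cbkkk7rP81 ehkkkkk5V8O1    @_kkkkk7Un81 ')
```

Pattern: one or more of a non-whitespace character (lazy), then 2 to 5 of the literal 'k' (captured); then a character in [5-7] (captured as 'num'); then exactly 2 of a word character, then the literal '81' (captured as 'id').
Scanning left to right: at [4:16] match 'c5cbkkk7rP81', groups = ('c5cbkkk', '7', 'rP81'); at [33:45] match '@_kkkkk7Un81', groups = ('@_kkkkk', '7', 'Un81').
Multiple groups make `findall` return tuples — one 3-tuple for each match.

[('c5cbkkk', '7', 'rP81'), ('@_kkkkk', '7', 'Un81')]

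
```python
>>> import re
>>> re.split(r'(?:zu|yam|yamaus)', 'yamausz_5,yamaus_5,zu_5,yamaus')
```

['', 'ausz_5,', 'aus_5,', '_5,', 'aus']

The regex engine tests alternatives in the order written; an earlier branch that matches wins even if a later one would match more.
The string is cut at each match, leaving 5 pieces.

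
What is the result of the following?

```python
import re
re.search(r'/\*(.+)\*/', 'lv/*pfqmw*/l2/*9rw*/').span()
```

(2, 20)

Unlike `match`, `search` isn't anchored — it looks for the pattern anywhere in the string.
The match spans [2:20] → '/*pfqmw*/l2/*9rw*/'.
Captured: group 1 = 'pfqmw*/l2/*9rw'.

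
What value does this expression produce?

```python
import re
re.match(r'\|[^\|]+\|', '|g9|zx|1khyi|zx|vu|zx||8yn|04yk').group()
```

'|g9|'

`re.match` won't scan ahead — the pattern has to work from the very first character.
The match spans [0:4] → '|g9|'.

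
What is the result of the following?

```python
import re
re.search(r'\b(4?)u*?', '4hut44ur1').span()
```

(0, 1)

The pattern matches a word boundary (`\b`, zero-width); then optionally a literal '4' (captured); then zero or more of a literal 'u' (lazy).
`re.search` scans for the first position where the pattern succeeds.
The match spans [0:1] → '4'.
Captured: group 1 = '4'.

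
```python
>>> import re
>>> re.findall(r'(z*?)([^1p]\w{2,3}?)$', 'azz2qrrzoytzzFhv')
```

[('z', 'zFhv')]

Pattern: zero or more of a literal 'z' (lazy) (captured); then any character except [1p], then 2 to 3 of a word character (lazy) (captured); then anchored at the end.
Walking the string: at [11:16] match 'zzFhv', groups = ('z', 'zFhv').
With 2 capturing groups, `findall` returns a 2-tuple per match.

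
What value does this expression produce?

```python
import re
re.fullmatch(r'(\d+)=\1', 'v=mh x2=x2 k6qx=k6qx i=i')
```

A backreference is literal: `\1` must see the identical characters the first group matched.
`fullmatch` succeeds only if the pattern covers the string from start to end.
Here there's no way to consume every character, so the call returns None.

None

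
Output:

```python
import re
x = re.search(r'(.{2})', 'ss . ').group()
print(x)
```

The match spans [0:2] → 'ss'.

ss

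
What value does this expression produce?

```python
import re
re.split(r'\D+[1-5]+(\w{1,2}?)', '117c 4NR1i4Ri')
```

['117', 'N', '', 'i', '4Ri']

Pattern: one or more of a non-digit, then one or more of a character in [1-5]; then 1 to 2 of a word character (lazy) (captured).
Because the quantifier is non-greedy, it stops expanding at the earliest point where the rest of the pattern can succeed.
Matches to split on: at [3:7] → 'c 4N'; at [7:10] → 'R1i'.
With a capturing group present, the delimiter's captured portion is kept in the result list.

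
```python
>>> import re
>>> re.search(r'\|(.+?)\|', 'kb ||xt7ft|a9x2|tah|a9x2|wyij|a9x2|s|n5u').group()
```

`re.search` scans for the first position where the pattern succeeds.
The match spans [3:11] → '||xt7ft|'.
Captured: group 1 = '|xt7ft'.

'||xt7ft|'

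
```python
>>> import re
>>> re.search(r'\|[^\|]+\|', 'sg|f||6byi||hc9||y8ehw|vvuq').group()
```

The match spans [2:5] → '|f|'.

'|f|'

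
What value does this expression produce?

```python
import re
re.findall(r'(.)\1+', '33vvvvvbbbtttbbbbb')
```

['3', 'v', 'b', 't', 'b']

`\1` is not a pattern — it's the concrete string captured by group 1, re-applied verbatim.
One capturing group, so `findall` returns just the captured substring from each match — 5 in all.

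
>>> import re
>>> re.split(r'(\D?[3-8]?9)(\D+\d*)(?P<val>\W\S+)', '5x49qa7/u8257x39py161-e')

The pattern matches optionally a non-digit, then optionally a character in [3-8], then a literal '9' (captured); then one or more of a non-digit, then zero or more of a digit (captured); then a non-word character, then one or more of a non-whitespace character (captured as 'val').
With a capturing group present, the delimiter's captured portion is kept in the result list.

['5', 'x49', 'qa7', '/u8257x39py161-e', '']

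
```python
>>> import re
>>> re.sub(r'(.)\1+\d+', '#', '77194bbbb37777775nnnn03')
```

A backreference is literal: `\1` must see the identical characters the first group matched.
Every occurrence is swapped for '#'.

'###'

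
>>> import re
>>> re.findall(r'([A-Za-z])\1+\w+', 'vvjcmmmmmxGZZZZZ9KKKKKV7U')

`\1` is not a pattern — it's the concrete string captured by group 1, re-applied verbatim.
Scanning left to right: at [0:25] match 'vvjcmmmmmxGZZZZZ9KKKKKV7U', group 1 = 'v'.
`findall` collects group 1 from the one match (1 total).

['v']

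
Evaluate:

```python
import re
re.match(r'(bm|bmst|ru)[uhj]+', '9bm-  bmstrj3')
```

`re.match` only tries the pattern at the start of the string.
Here position 0 doesn't satisfy it, so the call returns None.

None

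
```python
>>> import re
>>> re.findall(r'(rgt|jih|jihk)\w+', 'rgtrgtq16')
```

One capturing group, so `findall` returns just the captured substring from the one match — 1 in all.

['rgt']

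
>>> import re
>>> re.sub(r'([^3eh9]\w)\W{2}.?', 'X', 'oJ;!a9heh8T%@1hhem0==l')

'X9hehXhheX'

Pattern: any character except [3eh9], then a word character (captured); then exactly 2 of a non-word character, then optionally any character.
Matches: at [0:5] → 'oJ;!a'; at [9:14] → '8T%@1'; at [17:22] → 'm0==l'.
Each match is replaced by 'X'.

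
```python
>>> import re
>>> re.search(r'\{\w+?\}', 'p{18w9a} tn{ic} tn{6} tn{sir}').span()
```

(1, 8)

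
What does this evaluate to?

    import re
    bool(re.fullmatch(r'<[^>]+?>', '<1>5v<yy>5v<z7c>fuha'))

False

`fullmatch` succeeds only if the pattern covers the string from start to end.
Here the pattern can't cover the whole string, so the call returns None, and `bool(None)` is False.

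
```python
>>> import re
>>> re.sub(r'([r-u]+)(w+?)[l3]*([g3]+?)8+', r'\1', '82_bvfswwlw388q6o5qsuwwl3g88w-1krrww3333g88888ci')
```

Pattern: one or more of a character in [r-u] (captured); then one or more of a literal 'w' (lazy) (captured); then zero or more of one of [l3]; then one or more of one of [g3] (lazy) (captured); then one or more of a literal '8'.
The replacement refers to a captured group, so each match is rewritten using its own captured text.

'82_bvfswwlw388q6o5qsuw-1krrci'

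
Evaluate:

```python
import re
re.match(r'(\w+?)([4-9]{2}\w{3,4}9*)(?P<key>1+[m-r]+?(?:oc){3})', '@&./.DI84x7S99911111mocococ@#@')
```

None

The pattern matches one or more of a word character (lazy) (captured); then exactly 2 of a character in [4-9], then 3 to 4 of a word character, then zero or more of a literal '9' (captured); then one or more of the literal '1', then one or more of a character in [m-r] (lazy), then the literal 'oc' repeated 3 times (captured as 'key').
`match` is anchored at position 0; if the pattern doesn't fit there, it returns None.
Here the string doesn't start with a match, so the call returns None.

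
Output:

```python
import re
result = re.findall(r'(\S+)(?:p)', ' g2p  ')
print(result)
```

Pattern: one or more of a non-whitespace character (captured); then a literal 'p' (non-capturing group).
Scanning left to right: at [1:4] match 'g2p', group 1 = 'g2'.
`findall` collects group 1 from the one match (1 total).

['g2']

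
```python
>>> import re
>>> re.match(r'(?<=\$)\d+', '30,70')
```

Lookahead/lookbehind check context without consuming it, so the matched span excludes the asserted characters.
`match` is anchored at position 0; if the pattern doesn't fit there, it returns None.
Here the string doesn't start with a match, so the call returns None.

None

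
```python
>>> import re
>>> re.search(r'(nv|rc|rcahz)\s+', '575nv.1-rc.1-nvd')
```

`re.search` scans for the first position where the pattern succeeds.
Here nothing in the string fits, so the call returns None.

None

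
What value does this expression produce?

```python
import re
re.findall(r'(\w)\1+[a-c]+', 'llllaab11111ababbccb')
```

The backreference `\1` re-matches whatever the first group consumed, character for character.
Scanning left to right: at [0:7] match 'llllaab', group 1 = 'l'; at [7:20] match '11111ababbccb', group 1 = '1'.
With a single group, `findall` returns only what that group captured — 2 items.

['l', '1']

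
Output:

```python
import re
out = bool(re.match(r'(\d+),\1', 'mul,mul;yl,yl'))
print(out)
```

`re.match` won't scan ahead — the pattern has to work from the very first character.
Here the string doesn't start with a match, so the call returns None, and `bool(None)` is False.

False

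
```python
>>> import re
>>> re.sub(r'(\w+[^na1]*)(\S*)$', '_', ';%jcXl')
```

';%_'

Pattern: one or more of a word character, then zero or more of any character except [na1] (captured); then zero or more of a non-whitespace character (captured); then anchored at the end.
Every occurrence is swapped for '_'.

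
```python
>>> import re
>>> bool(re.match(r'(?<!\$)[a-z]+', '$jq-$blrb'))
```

A negative assertion filters positions out without eating any characters.
With `match`, the pattern is implicitly anchored at the beginning.
Here the pattern fails at index 0, so the call returns None, and `bool(None)` is False.

False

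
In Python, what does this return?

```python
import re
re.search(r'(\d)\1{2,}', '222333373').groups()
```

('2',)

The match spans [0:3] → '222'.
Captured: group 1 = '2'.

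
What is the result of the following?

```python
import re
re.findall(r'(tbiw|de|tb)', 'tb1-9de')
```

['tb', 'de']

One capturing group, so `findall` returns just the captured substring from each match — 2 in all.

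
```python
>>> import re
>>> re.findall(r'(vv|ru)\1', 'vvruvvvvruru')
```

`\1` is not a pattern — it's the concrete string captured by group 1, re-applied verbatim.
Walking the string: at [4:8] match 'vvvv', group 1 = 'vv'; at [8:12] match 'ruru', group 1 = 'ru'.
With a single group, `findall` returns only what that group captured — 2 items.

['vv', 'ru']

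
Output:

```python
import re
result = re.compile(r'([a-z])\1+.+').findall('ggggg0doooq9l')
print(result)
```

['g']

The backreference `\1` re-matches whatever the first group consumed, character for character.
Walking the string: at [0:13] match 'ggggg0doooq9l', group 1 = 'g'.
`findall` collects group 1 from the one match (1 total).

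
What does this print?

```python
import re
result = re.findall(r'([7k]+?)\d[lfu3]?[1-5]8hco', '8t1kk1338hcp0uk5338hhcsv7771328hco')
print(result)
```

The pattern matches one or more of one of [7k] (lazy) (captured); then a digit, then optionally one of [lfu3], then a character in [1-5]; then the literal '8h', then the literal 'co'.
Scanning left to right: at [24:34] match '7771328hco', group 1 = '777'.
Because there's exactly one group, `findall` drops the full match and keeps group 1 from the one hit.

['777']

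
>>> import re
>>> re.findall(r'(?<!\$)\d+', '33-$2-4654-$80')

The negative lookaround is zero-width — it rules out positions where the adjacent text would match, without consuming anything.
Since nothing is captured, `findall` lists the 3 matched substrings directly.

['33', '4654', '0']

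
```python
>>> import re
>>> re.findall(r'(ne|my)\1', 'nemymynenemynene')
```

The backreference `\1` re-matches whatever the first group consumed, character for character.
`findall` collects group 1 from each match (3 total).

['my', 'ne', 'ne']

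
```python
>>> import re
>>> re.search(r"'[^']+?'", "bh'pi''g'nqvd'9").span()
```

(2, 6)

The match spans [2:6] → "'pi'".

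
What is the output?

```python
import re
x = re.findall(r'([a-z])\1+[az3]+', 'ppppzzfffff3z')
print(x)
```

['p', 'f']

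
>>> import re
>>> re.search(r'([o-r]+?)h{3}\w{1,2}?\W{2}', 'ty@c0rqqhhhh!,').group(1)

The pattern matches one or more of a character in [o-r] (lazy) (captured); then exactly 3 of the literal 'h', then 1 to 2 of a word character (lazy), then exactly 2 of a non-word character.
`re.search` tries every starting position until one works.
The match spans [5:14] → 'rqqhhhh!,'.
Captured: group 1 = 'rqq'.

'rqq'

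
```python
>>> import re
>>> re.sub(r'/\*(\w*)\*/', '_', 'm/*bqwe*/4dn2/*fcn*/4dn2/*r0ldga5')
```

'm_4dn2_4dn2/*r0ldga5'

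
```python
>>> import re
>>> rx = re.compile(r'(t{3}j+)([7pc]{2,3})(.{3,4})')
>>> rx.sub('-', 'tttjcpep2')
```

'-'

Pattern: exactly 3 of the literal 't', then one or more of a literal 'j' (captured); then 2 to 3 of one of [7pc] (captured); then 3 to 4 of any character (captured).
Matches: at [0:9] → 'tttjcpep2'.
`sub` substitutes '-' at each match site.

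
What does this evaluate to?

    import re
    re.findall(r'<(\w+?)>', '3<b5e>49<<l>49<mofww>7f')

Matches: at [1:6] match '<b5e>', group 1 = 'b5e'; at [9:12] match '<l>', group 1 = 'l'; at [14:21] match '<mofww>', group 1 = 'mofww'.
`findall` collects group 1 from each match (3 total).

['b5e', 'l', 'mofww']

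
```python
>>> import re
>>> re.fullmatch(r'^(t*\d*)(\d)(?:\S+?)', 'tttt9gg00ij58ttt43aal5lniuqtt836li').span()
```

`re.fullmatch` is like wrapping the pattern in `^…$` (in single-line mode).
The match spans [0:34] → 'tttt9gg00ij58ttt43aal5lniuqtt836li'.

(0, 34)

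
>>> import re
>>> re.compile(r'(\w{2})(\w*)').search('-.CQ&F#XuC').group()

'CQ'

The pattern matches exactly 2 of a word character (captured); then zero or more of a word character (captured).
`re.search` tries every starting position until one works.
The match spans [2:4] → 'CQ'.
Captured: group 1 = 'CQ', group 2 = ''.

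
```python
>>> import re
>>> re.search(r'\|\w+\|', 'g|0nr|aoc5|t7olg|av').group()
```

`re.search` tries every starting position until one works.
The match spans [1:6] → '|0nr|'.

'|0nr|'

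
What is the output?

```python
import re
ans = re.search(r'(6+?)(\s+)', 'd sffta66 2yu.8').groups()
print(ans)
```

('66', ' ')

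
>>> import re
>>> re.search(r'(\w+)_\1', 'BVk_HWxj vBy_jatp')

None

The backreference `\1` re-matches whatever the first group consumed, character for character.
Here nothing in the string fits, so the call returns None.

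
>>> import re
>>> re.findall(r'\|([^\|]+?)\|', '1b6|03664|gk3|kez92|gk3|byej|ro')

['03664', 'kez92', 'byej']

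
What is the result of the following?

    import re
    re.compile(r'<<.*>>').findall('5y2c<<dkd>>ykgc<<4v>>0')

Walking the string: at [4:21] → '<<dkd>>ykgc<<4v>>'.
No capturing groups, so `findall` returns the 1 full match string.

['<<dkd>>ykgc<<4v>>']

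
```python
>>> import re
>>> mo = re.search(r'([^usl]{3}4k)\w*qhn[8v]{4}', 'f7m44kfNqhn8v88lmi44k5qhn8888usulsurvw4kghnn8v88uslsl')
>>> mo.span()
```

The pattern matches exactly 3 of any character except [usl], then the literal '4k' (captured); then zero or more of a word character, then the literal 'qhn', then exactly 4 of one of [8v].
The match spans [1:29] → '7m44kfNqhn8v88lmi44k5qhn8888'.

(1, 29)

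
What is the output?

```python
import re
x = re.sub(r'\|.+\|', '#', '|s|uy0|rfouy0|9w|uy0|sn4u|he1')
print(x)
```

Matches: at [0:26] → '|s|uy0|rfouy0|9w|uy0|sn4u|'.
`sub` substitutes '#' at each match site.

#he1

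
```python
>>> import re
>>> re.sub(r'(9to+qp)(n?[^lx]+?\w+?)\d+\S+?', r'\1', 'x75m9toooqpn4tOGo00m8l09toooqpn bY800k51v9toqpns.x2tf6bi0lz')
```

'x75m9toooqp8l09toooqp51v9toqpf6bi0lz'

The pattern matches the literal '9t', then one or more of a literal 'o', then the literal 'qp' (captured); then optionally a literal 'n', then one or more of any character except [lx] (lazy), then one or more of a word character (lazy) (captured); then one or more of a digit; then one or more of a non-whitespace character (lazy).
A `+?`/`*?`/`{m,n}?` starts at its minimum and grows only as far as needed for what follows to match.
Matches: at [4:20] → '9toooqpn4tOGo00m'; at [23:38] → '9toooqpn bY800k'; at [41:52] → '9toqpns.x2t'.
The replacement refers to a captured group, so each match is rewritten using its own captured text.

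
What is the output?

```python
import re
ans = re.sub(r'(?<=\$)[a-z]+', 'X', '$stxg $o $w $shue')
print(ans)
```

$X $X $X $X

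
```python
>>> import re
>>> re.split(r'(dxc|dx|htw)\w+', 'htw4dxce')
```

Matches to split on: at [0:8] → 'htw4dxce'.
The group in the pattern means `split` returns the separators' captures alongside the pieces.

['', 'htw', '']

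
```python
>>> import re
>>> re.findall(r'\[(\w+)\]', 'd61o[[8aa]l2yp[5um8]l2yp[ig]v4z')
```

['8aa', '5um8', 'ig']

Walking the string: at [5:10] match '[8aa]', group 1 = '8aa'; at [14:20] match '[5um8]', group 1 = '5um8'; at [24:28] match '[ig]', group 1 = 'ig'.
Because there's exactly one group, `findall` drops the full match and keeps group 1 from each hit.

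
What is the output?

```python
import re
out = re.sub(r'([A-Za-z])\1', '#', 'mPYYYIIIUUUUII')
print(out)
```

mP#Y#I###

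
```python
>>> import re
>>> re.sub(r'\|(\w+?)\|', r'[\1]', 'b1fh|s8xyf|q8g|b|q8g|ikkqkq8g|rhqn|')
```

'b1fh[s8xyf]q8g[b]q8g[ikkqkq8g]rhqn|'

Matches: at [4:11] → '|s8xyf|'; at [14:17] → '|b|'; at [20:30] → '|ikkqkq8g|'.
Each match is replaced using the text its own group 1 captured.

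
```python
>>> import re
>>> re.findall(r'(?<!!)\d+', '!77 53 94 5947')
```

['7', '53', '94', '5947']

Because the assertion is negative and zero-width, positions next to the forbidden text are skipped.
With no groups in the pattern, `findall` gives back each whole match — 4 here.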